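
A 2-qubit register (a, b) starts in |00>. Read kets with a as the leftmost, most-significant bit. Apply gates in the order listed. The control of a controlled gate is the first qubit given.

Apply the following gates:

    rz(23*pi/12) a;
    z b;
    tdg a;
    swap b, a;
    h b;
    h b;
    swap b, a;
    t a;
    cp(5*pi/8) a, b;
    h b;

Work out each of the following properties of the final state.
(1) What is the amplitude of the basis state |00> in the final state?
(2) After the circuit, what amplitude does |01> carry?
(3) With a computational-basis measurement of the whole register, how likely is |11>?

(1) |00> carries amplitude -sqrt(2)*exp(I*pi/24)/2 in the final state. Key observation: steps 3-8 multiply out to the identity, so the circuit reduces to the remaining gates.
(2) The amplitude on |01> is -sqrt(2)*exp(I*pi/24)/2.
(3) The probability of measuring |11> is 0.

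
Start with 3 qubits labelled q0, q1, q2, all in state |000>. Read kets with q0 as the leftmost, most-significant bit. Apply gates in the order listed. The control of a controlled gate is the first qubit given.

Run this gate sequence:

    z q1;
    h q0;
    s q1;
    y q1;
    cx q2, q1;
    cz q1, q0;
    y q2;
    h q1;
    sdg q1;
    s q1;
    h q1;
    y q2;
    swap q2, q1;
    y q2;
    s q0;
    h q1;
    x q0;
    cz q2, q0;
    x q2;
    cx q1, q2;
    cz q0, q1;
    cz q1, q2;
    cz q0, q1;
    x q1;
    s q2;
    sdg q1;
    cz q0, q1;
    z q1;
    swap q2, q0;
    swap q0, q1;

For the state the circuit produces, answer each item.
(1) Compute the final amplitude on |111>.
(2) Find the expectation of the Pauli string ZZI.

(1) The amplitude on |111> is 1/2. Key observation: gates 7-12 undo each other exactly, leaving only the rest of the circuit to track.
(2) The observable ZZI averages to 1.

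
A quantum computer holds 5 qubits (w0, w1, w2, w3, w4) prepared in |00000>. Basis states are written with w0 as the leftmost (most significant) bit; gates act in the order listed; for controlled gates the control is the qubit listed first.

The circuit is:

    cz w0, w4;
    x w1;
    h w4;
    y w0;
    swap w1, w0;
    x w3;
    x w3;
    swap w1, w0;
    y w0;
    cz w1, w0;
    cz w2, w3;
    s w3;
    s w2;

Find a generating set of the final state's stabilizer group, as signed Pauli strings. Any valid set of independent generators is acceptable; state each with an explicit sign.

The stabilizer group can be generated by +IIIIX, +ZIIII, -IZIII, +IIZII, +IIIZI, among other valid generating sets. Key observation: gates 4-9 undo each other exactly, leaving only the rest of the circuit to track.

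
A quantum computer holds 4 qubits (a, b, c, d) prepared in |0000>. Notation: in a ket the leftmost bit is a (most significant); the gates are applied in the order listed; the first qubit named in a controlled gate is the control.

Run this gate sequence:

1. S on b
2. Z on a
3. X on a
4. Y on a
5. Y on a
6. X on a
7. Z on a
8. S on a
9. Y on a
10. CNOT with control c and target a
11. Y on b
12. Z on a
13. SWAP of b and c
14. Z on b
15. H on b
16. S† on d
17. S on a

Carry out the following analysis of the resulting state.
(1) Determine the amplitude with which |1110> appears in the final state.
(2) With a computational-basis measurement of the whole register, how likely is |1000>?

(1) The amplitude on |1110> is sqrt(2)*I/2. Key observation: steps 2-7 multiply out to the identity, so the circuit reduces to the remaining gates.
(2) Outcome |1000> occurs with probability 0.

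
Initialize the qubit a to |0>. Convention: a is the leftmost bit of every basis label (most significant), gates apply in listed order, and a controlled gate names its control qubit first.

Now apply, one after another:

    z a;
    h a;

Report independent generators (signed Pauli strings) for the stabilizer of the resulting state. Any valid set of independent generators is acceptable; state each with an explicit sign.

The stabilizer group can be generated by +X, among other valid generating sets.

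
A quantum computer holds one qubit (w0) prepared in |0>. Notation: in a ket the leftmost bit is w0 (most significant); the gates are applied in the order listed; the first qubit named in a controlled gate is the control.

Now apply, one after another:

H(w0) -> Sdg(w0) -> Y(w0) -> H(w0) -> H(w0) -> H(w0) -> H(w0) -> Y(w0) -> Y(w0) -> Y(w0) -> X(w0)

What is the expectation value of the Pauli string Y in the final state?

The observable Y averages to 1. Key observation: steps 3-8 multiply out to the identity, so the circuit reduces to the remaining gates.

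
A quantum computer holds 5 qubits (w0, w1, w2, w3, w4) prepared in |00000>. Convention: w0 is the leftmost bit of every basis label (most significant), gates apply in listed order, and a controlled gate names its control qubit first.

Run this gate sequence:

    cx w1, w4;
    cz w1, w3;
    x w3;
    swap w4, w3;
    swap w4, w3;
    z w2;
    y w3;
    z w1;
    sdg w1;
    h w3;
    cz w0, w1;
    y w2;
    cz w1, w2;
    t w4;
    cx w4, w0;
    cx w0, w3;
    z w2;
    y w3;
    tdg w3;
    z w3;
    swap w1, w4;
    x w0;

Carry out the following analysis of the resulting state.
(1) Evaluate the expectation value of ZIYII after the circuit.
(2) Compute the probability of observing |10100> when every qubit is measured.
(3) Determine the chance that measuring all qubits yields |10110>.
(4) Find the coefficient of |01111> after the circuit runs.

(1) The observable ZIYII averages to 0. Key observation: steps 4-5 multiply out to the identity, so the circuit reduces to the remaining gates.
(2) A full measurement returns |10100> with probability 1/2.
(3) Outcome |10110> occurs with probability 1/2.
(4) The final state's coefficient on |01111> equals 0.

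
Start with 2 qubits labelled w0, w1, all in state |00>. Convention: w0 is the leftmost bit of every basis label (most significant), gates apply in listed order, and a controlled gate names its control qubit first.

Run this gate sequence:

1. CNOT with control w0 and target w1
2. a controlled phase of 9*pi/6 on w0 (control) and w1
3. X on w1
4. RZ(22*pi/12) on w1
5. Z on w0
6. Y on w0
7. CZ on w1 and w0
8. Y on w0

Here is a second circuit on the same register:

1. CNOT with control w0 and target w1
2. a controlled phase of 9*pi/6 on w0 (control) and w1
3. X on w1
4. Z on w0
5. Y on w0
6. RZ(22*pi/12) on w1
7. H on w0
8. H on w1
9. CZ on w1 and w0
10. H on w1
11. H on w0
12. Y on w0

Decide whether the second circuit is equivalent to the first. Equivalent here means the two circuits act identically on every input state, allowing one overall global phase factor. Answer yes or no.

No: there is an input state on which the two circuits produce genuinely different outputs (not merely differing by a phase).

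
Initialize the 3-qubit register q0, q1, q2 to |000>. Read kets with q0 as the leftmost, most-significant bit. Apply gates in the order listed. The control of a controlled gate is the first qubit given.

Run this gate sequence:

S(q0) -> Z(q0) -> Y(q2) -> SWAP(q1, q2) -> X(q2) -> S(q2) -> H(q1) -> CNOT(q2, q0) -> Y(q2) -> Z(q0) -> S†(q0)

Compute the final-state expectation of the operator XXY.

The expectation value of XXY is 0.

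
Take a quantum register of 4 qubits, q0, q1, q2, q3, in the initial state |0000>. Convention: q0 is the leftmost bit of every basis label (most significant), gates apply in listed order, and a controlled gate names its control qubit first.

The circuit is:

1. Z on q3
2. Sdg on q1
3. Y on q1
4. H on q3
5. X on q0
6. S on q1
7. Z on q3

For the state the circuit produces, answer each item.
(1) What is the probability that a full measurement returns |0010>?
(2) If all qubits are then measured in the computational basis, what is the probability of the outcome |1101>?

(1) The probability of measuring |0010> is 0.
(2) The probability of measuring |1101> is 1/2.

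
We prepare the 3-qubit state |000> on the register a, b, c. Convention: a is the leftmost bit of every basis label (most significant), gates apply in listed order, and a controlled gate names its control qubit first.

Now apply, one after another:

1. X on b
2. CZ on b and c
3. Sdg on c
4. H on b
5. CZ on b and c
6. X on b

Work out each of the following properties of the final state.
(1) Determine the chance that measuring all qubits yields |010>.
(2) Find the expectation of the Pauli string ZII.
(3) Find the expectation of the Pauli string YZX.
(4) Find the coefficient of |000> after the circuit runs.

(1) Outcome |010> occurs with probability 1/2.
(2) The observable ZII averages to 1.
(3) The observable YZX averages to 0.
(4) The amplitude on |000> is -sqrt(2)/2.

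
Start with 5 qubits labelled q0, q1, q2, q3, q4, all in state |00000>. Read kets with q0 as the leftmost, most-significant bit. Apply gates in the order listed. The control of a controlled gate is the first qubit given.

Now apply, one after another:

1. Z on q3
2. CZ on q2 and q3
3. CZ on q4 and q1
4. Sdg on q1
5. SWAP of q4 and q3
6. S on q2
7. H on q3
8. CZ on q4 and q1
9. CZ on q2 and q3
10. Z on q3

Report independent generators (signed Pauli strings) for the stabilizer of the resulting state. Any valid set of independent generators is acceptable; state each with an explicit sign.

One valid set of independent stabilizer generators is -IIIXI, +ZIIII, +IZIII, +IIZII, +IIIIZ (any independent generating set of the same group is equally correct).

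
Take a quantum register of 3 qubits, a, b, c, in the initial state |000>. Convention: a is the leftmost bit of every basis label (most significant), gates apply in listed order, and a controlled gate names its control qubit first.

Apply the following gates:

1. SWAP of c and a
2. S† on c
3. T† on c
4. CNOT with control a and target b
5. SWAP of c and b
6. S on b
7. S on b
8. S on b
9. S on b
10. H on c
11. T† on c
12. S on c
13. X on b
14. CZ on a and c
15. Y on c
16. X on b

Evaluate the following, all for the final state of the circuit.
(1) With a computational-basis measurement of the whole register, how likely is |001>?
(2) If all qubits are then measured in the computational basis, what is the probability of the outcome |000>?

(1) The probability of measuring |001> is 1/2. Key observation: gates 6-9 undo each other exactly, leaving only the rest of the circuit to track.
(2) Outcome |000> occurs with probability 1/2.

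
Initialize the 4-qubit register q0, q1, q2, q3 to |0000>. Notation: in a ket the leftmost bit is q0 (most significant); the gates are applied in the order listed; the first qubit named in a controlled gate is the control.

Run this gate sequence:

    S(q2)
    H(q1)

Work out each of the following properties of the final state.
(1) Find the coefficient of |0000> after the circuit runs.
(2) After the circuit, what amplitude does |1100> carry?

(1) |0000> carries amplitude sqrt(2)/2 in the final state.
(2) The amplitude on |1100> is 0.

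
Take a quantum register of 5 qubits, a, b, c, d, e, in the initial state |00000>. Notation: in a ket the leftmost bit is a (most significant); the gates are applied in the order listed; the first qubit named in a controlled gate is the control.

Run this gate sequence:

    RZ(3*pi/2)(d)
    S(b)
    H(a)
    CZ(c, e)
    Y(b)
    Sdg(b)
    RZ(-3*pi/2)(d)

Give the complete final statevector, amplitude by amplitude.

After the circuit, the state carries amplitude sqrt(2)/2 on |01000>, sqrt(2)/2 on |11000>, and 0 on every other basis state.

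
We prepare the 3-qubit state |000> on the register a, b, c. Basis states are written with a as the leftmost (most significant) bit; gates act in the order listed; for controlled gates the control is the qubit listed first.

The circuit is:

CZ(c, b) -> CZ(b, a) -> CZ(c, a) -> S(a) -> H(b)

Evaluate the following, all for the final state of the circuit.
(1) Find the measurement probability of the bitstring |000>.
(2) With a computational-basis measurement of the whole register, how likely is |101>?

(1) The probability of measuring |000> is 1/2.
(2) The probability of measuring |101> is 0.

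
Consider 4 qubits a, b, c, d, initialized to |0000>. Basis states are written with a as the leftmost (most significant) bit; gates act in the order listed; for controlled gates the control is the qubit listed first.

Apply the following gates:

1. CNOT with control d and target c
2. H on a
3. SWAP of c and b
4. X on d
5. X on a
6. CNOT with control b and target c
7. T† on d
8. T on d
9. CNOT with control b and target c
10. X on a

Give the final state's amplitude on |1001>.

|1001> carries amplitude sqrt(2)/2 in the final state. Key observation: steps 5-10 multiply out to the identity, so the circuit reduces to the remaining gates.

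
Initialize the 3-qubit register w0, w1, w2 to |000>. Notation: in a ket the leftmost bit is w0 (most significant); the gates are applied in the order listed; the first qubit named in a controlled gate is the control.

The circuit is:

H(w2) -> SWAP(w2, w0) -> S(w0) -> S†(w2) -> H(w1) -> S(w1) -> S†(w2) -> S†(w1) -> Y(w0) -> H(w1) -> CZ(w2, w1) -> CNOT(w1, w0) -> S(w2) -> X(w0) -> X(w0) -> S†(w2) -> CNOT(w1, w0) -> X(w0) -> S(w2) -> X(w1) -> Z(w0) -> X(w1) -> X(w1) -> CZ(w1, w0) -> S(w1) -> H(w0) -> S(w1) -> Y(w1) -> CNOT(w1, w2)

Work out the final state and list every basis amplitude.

After the circuit, the state carries amplitude -1/2 + I/2 on |000>, -1/2 - I/2 on |100>, and 0 on every other basis state. Key observation: steps 12-17 multiply out to the identity, so the circuit reduces to the remaining gates.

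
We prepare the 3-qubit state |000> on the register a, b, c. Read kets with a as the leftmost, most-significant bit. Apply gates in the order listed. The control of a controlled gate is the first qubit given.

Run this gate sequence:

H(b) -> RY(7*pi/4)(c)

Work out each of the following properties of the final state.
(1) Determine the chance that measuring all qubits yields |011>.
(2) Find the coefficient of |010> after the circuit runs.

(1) Outcome |011> occurs with probability 1/4 - sqrt(2)/8.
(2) |010> carries amplitude -sqrt(2*sqrt(2) + 4)/4 in the final state.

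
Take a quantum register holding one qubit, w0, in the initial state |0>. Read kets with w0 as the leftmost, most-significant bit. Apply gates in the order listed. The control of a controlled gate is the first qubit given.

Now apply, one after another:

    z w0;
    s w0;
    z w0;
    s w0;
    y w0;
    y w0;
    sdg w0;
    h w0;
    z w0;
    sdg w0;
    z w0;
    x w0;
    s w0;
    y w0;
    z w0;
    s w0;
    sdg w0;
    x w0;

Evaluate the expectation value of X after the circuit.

The expectation value of X is -1.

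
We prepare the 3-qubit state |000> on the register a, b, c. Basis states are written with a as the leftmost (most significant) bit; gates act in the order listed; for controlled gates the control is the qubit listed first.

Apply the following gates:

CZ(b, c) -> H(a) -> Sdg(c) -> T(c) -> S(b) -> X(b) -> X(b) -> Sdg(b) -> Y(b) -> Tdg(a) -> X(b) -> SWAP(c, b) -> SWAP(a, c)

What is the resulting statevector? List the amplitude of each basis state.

After the circuit, the state carries amplitude sqrt(2)*I/2 on |000>, sqrt(2)*exp(I*pi/4)/2 on |001>, and 0 on every other basis state. Key observation: gates 5-8 undo each other exactly, leaving only the rest of the circuit to track.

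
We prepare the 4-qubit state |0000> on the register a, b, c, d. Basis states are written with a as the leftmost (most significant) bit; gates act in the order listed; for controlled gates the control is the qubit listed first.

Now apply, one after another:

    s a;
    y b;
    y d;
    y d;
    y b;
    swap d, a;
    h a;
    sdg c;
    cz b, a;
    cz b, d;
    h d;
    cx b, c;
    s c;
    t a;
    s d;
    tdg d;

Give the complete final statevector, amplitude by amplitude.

After the circuit, the state carries amplitude 1/2 on |0000>, exp(I*pi/4)/2 on |0001>, exp(I*pi/4)/2 on |1000>, I/2 on |1001>, and 0 on every other basis state. Key observation: gates 2-5 undo each other exactly, leaving only the rest of the circuit to track.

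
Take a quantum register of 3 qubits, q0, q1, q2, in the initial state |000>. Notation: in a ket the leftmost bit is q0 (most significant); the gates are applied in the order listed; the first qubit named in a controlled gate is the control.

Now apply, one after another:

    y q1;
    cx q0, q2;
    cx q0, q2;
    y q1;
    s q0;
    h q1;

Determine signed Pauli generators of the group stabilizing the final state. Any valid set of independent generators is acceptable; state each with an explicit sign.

One valid set of independent stabilizer generators is +IXI, +ZII, +IIZ (any independent generating set of the same group is equally correct).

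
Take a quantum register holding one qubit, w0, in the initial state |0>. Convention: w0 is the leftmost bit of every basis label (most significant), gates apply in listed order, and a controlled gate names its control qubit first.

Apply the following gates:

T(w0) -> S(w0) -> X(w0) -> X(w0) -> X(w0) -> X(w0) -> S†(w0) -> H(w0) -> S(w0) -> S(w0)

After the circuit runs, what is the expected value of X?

The expectation value of X is -1. Key observation: gates 2-7 undo each other exactly, leaving only the rest of the circuit to track.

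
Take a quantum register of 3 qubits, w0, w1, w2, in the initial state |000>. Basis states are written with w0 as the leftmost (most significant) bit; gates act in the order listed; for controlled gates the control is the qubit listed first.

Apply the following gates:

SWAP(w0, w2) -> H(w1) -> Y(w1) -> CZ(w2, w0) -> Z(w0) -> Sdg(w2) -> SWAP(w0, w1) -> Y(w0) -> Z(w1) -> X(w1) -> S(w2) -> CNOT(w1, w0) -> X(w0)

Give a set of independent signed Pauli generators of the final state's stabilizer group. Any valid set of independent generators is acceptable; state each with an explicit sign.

The stabilizer group can be generated by +XII, -IZI, +IIZ, among other valid generating sets.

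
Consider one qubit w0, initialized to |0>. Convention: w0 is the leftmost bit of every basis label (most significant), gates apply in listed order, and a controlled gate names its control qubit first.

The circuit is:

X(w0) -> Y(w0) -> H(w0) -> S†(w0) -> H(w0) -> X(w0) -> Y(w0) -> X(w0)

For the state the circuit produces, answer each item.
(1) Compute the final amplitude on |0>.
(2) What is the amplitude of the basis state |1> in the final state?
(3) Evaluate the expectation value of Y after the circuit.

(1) The amplitude on |0> is 1/2 + I/2.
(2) The final state's coefficient on |1> equals -1/2 + I/2.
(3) The expectation value of Y is 1.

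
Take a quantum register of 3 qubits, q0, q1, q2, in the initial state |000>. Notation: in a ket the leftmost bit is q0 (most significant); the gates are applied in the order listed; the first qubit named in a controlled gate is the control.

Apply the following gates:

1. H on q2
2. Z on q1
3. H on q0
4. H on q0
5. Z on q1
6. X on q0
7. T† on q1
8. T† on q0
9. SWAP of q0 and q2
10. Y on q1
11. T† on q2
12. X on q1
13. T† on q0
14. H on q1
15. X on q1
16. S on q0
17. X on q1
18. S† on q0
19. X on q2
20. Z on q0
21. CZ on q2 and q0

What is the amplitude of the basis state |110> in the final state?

The amplitude on |110> is exp(3*I*pi/4)/2. Key observation: gates 2-5 undo each other exactly, leaving only the rest of the circuit to track.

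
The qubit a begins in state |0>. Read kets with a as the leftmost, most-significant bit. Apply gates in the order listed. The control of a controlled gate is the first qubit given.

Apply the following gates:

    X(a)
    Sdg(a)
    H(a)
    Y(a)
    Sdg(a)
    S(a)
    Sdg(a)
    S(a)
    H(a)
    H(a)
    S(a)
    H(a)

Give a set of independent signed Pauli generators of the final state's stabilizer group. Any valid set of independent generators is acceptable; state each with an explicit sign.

The final state is stabilized by the group generated by -Y; other independent generating sets are equally valid. Key observation: gates 5-8 undo each other exactly, leaving only the rest of the circuit to track.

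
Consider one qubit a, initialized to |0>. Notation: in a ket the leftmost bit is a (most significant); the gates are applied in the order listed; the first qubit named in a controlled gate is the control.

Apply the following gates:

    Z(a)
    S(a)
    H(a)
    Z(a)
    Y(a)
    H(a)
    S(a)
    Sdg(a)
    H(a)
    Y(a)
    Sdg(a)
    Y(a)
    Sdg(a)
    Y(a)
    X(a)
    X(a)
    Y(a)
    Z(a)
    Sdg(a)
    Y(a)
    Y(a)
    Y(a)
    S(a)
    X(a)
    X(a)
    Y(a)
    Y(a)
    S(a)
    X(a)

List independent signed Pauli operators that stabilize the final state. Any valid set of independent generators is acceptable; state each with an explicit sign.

The final state is stabilized by the group generated by +Y; other independent generating sets are equally valid.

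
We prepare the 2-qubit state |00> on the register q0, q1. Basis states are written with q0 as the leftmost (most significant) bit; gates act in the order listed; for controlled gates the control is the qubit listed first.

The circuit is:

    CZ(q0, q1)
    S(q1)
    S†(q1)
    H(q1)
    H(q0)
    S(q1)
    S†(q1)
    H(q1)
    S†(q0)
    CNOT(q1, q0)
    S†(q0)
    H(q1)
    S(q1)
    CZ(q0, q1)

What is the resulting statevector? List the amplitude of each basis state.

After the circuit, the state carries amplitude 1/2 on |00>, I/2 on |01>, -1/2 on |10>, I/2 on |11>.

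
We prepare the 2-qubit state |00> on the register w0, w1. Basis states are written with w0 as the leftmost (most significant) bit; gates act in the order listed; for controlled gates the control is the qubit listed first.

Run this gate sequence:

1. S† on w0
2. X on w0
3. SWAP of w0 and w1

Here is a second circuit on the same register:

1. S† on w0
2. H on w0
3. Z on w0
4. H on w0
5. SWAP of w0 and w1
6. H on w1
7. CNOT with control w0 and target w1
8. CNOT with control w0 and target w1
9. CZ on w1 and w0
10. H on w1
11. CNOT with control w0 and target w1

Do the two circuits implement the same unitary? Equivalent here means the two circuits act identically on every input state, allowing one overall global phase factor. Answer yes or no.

Yes — the two circuits implement the same unitary up to a global phase.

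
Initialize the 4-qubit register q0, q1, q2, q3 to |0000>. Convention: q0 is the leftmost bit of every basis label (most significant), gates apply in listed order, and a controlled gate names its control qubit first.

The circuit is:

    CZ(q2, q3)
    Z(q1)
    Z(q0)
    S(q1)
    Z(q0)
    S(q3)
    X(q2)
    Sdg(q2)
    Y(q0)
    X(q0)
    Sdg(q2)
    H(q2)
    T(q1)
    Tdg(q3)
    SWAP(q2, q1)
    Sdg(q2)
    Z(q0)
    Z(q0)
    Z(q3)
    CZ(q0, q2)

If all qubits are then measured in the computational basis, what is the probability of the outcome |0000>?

Outcome |0000> occurs with probability 1/2.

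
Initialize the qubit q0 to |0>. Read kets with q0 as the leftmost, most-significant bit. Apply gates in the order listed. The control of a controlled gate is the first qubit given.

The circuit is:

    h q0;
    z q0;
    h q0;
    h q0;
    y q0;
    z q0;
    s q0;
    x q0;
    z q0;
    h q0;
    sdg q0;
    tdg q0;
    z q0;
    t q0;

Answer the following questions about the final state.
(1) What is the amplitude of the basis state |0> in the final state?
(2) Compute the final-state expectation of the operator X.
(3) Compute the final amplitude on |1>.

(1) |0> carries amplitude 1/2 - I/2 in the final state.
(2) In the final state, X has expectation -1.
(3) The final state's coefficient on |1> equals -1/2 + I/2.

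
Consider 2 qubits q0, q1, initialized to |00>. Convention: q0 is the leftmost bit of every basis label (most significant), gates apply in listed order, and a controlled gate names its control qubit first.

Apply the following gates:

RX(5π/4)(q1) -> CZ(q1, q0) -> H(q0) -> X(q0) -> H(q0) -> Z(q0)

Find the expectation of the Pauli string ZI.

In the final state, ZI has expectation 1.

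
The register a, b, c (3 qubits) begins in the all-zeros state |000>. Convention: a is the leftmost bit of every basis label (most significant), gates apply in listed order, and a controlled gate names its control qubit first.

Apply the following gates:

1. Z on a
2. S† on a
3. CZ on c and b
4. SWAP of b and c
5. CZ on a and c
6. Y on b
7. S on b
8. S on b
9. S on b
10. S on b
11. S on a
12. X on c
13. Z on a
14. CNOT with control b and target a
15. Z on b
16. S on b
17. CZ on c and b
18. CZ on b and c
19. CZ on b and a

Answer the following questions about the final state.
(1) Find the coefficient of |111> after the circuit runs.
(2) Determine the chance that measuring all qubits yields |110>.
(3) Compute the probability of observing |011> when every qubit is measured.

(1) The amplitude on |111> is -1. Key observation: gates 7-10 undo each other exactly, leaving only the rest of the circuit to track.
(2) The probability of measuring |110> is 0.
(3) Outcome |011> occurs with probability 0.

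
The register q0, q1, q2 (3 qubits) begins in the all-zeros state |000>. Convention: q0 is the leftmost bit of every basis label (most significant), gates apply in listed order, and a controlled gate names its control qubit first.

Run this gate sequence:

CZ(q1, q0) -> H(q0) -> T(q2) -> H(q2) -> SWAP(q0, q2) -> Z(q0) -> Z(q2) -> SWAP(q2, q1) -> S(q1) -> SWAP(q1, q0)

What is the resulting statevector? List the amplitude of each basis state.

The final amplitudes are 1/2 on |000>, 0 on |001>, -1/2 on |010>, 0 on |011>, -I/2 on |100>, 0 on |101>, I/2 on |110>, 0 on |111>.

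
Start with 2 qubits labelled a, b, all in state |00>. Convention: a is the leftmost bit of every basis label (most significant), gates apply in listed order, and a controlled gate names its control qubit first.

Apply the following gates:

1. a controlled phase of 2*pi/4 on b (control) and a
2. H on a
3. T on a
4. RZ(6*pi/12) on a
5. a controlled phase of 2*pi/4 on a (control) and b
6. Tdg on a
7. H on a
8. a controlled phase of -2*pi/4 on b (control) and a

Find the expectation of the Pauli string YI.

The observable YI averages to -1.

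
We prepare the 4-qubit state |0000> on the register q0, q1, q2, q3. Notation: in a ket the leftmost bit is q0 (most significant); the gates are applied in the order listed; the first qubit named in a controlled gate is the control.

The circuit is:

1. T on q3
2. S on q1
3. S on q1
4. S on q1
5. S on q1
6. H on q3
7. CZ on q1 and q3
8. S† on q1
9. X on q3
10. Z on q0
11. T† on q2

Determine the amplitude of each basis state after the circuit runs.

The final amplitudes are sqrt(2)/2 on |0000>, sqrt(2)/2 on |0001>, and 0 on every other basis state.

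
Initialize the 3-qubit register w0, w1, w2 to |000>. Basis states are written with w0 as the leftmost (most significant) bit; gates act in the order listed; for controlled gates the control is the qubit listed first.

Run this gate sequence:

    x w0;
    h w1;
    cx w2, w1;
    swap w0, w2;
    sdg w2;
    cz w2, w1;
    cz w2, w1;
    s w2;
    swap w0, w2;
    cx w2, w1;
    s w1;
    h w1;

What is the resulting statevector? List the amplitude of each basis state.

After the circuit, the state carries amplitude 1/2 + I/2 on |100>, 1/2 - I/2 on |110>, and 0 on every other basis state.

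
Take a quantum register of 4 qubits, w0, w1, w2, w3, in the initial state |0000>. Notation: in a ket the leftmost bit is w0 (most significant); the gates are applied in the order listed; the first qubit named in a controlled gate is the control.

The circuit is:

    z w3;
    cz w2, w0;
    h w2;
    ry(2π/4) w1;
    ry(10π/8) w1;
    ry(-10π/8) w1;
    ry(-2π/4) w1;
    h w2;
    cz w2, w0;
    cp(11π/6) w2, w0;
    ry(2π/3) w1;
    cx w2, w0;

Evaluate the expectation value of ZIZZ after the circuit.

The expectation value of ZIZZ is 1.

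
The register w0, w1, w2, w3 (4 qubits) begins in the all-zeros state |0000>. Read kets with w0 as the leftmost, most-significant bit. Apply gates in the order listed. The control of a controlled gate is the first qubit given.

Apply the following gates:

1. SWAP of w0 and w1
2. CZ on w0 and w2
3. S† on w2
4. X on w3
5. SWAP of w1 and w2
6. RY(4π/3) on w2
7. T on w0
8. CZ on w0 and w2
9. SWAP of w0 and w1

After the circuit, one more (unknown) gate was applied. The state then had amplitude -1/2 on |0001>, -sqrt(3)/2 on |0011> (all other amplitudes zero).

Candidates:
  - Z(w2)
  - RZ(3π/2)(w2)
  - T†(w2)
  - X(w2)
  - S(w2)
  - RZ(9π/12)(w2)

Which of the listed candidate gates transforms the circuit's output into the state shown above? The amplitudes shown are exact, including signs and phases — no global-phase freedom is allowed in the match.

The unique candidate consistent with the amplitudes is Z(w2).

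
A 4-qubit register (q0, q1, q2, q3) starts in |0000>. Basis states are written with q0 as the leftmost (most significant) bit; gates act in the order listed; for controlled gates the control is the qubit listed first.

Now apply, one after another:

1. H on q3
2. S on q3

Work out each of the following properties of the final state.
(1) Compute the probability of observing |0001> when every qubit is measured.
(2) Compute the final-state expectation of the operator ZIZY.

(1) A full measurement returns |0001> with probability 1/2.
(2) The expectation value of ZIZY is 1.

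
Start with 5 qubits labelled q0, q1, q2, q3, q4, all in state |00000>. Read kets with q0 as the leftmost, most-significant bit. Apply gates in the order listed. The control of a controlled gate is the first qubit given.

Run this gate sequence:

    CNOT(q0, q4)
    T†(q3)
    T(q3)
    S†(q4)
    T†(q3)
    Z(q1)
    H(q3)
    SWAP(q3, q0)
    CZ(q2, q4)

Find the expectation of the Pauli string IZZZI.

In the final state, IZZZI has expectation 1.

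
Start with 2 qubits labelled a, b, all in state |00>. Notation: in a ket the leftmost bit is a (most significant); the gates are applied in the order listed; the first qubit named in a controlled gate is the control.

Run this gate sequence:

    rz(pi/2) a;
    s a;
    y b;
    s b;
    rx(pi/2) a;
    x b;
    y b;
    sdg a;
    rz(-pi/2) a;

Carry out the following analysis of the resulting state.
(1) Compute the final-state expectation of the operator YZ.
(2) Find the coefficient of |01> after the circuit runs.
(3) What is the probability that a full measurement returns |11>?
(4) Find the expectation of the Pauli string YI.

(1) The expectation value of YZ is -1.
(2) |01> carries amplitude -sqrt(2)*I/2 in the final state.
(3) Outcome |11> occurs with probability 1/2.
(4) The expectation value of YI is 1.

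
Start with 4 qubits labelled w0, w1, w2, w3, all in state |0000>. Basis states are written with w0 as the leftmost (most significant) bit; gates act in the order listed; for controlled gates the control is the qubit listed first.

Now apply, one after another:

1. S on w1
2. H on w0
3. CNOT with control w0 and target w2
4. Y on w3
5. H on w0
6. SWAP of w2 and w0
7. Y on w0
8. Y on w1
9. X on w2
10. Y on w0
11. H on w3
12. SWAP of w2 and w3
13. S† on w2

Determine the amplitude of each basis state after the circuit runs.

After the circuit, the state carries amplitude 0 on |0000>, 0 on |0001>, 0 on |0010>, 0 on |0011>, -sqrt(2)/4 on |0100>, -sqrt(2)/4 on |0101>, -sqrt(2)*I/4 on |0110>, -sqrt(2)*I/4 on |0111>, 0 on |1000>, 0 on |1001>, 0 on |1010>, 0 on |1011>, sqrt(2)/4 on |1100>, -sqrt(2)/4 on |1101>, sqrt(2)*I/4 on |1110>, -sqrt(2)*I/4 on |1111>.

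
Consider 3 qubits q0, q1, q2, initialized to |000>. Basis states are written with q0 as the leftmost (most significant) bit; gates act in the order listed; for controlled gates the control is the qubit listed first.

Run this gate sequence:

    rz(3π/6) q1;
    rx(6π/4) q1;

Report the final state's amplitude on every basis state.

The resulting statevector has amplitude sqrt(2)*exp(3*I*pi/4)/2 on |000>, -sqrt(2)*exp(I*pi/4)/2 on |010>, and 0 on every other basis state.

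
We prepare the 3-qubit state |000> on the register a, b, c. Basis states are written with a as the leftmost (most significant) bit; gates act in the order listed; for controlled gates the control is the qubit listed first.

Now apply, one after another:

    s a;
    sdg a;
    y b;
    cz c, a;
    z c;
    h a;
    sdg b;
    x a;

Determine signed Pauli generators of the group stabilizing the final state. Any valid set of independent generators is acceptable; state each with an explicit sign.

The stabilizer group can be generated by +XII, -IZI, +IIZ, among other valid generating sets.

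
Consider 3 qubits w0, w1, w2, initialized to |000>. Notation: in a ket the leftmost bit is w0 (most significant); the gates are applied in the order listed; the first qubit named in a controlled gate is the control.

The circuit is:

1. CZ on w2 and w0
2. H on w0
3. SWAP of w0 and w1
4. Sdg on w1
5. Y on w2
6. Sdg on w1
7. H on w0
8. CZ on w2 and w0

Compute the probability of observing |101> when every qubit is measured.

A full measurement returns |101> with probability 1/4.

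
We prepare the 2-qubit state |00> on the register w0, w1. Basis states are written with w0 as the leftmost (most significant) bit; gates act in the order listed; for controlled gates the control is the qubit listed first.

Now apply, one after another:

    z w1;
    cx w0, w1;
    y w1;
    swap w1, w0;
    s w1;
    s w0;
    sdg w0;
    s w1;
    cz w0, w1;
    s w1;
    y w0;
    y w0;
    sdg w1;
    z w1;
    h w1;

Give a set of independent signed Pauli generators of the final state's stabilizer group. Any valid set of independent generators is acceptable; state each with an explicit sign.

The stabilizer group can be generated by +IX, -ZI, among other valid generating sets.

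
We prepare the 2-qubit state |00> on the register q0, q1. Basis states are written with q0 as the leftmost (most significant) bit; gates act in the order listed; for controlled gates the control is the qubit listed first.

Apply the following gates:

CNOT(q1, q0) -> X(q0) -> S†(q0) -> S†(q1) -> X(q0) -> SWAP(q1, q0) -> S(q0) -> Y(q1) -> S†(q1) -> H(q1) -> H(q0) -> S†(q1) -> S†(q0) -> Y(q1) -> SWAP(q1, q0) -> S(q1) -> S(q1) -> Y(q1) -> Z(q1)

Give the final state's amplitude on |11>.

|11> carries amplitude -I/2 in the final state.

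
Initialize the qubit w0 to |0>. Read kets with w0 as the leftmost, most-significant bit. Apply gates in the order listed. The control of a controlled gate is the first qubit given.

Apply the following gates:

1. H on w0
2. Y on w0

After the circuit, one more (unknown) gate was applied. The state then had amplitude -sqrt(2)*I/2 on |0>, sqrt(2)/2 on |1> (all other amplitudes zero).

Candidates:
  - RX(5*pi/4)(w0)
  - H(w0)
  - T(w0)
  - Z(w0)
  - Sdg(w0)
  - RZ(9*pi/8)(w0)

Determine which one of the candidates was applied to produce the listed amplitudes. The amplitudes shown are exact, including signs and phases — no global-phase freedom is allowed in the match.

It was Sdg(w0) that produced the state shown.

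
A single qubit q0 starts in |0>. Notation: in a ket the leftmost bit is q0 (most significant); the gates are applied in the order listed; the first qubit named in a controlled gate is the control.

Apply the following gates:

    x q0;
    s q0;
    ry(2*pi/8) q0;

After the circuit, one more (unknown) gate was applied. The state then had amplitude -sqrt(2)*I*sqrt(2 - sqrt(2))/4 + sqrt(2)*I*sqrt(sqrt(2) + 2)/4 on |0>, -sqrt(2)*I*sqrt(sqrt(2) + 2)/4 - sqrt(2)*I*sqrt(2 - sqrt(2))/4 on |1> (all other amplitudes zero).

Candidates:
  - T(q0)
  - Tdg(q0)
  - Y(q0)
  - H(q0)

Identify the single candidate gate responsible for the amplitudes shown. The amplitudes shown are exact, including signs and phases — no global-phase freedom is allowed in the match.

The unique candidate consistent with the amplitudes is H(q0).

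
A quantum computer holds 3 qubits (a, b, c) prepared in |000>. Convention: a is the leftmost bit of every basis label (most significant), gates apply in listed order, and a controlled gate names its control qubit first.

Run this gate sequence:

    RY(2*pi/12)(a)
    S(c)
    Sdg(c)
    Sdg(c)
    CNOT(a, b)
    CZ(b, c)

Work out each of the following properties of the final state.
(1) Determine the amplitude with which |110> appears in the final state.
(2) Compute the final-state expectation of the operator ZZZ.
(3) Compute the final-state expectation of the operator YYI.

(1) The final state's coefficient on |110> equals -sqrt(2)/4 + sqrt(6)/4. Key observation: the block from step 2 through step 3 cancels to the identity and can be dropped.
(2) The observable ZZZ averages to 1.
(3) The observable YYI averages to -1/2.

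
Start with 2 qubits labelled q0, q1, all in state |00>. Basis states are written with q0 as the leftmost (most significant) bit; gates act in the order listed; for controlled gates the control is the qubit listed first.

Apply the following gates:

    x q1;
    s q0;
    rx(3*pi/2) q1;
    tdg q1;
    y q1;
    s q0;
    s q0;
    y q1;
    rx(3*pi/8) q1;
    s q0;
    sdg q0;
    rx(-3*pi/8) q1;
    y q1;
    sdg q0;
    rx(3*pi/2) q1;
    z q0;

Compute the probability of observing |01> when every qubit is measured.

Outcome |01> occurs with probability 1/2 - sqrt(2)/4. Key observation: steps 7-14 multiply out to the identity, so the circuit reduces to the remaining gates.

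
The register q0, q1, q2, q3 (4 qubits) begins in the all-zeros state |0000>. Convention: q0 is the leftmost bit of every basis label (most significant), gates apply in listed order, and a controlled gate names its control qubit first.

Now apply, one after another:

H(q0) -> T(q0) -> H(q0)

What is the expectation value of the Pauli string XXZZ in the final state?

The expectation value of XXZZ is 0.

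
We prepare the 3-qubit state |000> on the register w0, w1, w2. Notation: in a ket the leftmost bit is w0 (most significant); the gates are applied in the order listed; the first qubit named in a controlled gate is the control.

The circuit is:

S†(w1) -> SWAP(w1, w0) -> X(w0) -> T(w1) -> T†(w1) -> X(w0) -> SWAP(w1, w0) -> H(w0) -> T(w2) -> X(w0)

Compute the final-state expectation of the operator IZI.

In the final state, IZI has expectation 1. Key observation: the block from step 2 through step 7 cancels to the identity and can be dropped.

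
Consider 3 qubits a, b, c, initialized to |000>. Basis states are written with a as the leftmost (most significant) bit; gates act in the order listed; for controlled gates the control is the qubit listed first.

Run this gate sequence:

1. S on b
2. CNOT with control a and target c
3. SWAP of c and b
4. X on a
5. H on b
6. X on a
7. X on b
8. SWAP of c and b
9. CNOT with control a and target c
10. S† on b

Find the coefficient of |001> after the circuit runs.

|001> carries amplitude sqrt(2)/2 in the final state.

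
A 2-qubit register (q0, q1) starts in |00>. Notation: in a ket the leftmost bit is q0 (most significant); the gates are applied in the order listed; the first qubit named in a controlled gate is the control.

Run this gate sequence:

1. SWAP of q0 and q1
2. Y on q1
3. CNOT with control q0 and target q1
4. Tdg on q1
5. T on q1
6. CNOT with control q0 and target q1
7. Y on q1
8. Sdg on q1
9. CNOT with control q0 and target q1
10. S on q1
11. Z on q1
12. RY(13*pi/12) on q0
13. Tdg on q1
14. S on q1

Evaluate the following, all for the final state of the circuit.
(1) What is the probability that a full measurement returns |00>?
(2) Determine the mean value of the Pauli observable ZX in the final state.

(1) Outcome |00> occurs with probability -sqrt(6)/8 - sqrt(2)/8 + 1/2. Key observation: the block from step 2 through step 7 cancels to the identity and can be dropped.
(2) The observable ZX averages to 0.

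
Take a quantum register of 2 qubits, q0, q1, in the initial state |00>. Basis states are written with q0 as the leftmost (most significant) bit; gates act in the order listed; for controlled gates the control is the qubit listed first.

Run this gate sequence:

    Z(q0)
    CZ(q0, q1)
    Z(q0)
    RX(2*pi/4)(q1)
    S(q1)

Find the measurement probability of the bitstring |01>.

Outcome |01> occurs with probability 1/2.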